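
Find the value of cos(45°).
cos(45°) = √2/2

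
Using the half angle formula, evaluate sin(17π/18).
sin(17π/18) = √((1 - cos 17π/9)/2) = 0.1736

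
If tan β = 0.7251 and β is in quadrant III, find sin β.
sin β = -0.587 (using tan²β + 1 = sec²β)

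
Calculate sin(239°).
sin(239°) = -0.8572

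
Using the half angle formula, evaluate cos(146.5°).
cos(146.5°) = -√((1 + cos 293°)/2) = -0.8339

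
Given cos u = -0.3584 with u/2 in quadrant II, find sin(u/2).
sin(u/2) = ±√((1 - cos u)/2); positive since u/2 ∈ QII, so sin(u/2) = 0.8241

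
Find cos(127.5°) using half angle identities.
cos(127.5°) = -√((1 + cos 255°)/2) = -0.6088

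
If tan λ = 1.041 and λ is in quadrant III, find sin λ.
sin λ = -0.7212 (using tan²λ + 1 = sec²λ)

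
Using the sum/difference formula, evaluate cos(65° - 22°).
cos(65° - 22°) = cos 65° cos 22° + sin 65° sin 22° = 0.7314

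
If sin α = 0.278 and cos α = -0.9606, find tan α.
tan α = sin α / cos α = -0.2894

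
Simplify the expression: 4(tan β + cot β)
4(tan β + cot β) = 4(sec β csc β) (using Quotient identities)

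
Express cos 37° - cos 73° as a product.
cos 37° - cos 73° = -2 sin(55°) sin(-18°)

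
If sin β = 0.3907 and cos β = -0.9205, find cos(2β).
cos(2β) = cos²β - sin²β = 0.6947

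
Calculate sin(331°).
sin(331°) = -0.4848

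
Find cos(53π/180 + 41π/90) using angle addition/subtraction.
cos(53π/180 + 41π/90) = cos 53π/180 cos 41π/90 - sin 53π/180 sin 41π/90 = -√2/2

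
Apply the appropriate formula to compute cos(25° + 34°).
cos(25° + 34°) = cos 25° cos 34° - sin 25° sin 34° = 0.515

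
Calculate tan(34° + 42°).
tan(34° + 42°) = (tan 34° + tan 42°)/(1 - tan 34° tan 42°) = 4.011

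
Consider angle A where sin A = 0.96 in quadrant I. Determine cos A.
cos A = √(1 - sin²A) = 0.28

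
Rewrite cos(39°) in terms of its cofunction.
cos(39°) = sin(90° - 39°) = sin(51°)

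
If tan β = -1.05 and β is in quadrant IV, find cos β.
cos β = 0.6897 (using tan²β + 1 = sec²β)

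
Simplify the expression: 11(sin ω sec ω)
11(sin ω sec ω) = 11(tan ω) (using Reciprocal + quotient)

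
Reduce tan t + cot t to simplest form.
tan t + cot t = sec t csc t (using Quotient identities)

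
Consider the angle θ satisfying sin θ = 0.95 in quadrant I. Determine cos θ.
cos θ = √(1 - sin²θ) = 0.3122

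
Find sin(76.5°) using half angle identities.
sin(76.5°) = √((1 - cos 153°)/2) = 0.9724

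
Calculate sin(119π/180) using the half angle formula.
sin(119π/180) = √((1 - cos 119π/90)/2) = 0.8746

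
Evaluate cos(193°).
cos(193°) = -0.9744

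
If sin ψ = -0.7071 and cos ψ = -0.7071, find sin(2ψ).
sin(2ψ) = 2 sin ψ cos ψ = 1.0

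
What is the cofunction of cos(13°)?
cos(13°) = sin(90° - 13°) = sin(77°)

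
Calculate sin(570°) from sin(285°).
sin(570°) = 2 sin 285° cos 285° = -1/2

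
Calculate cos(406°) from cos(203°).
cos(406°) = cos²203° - sin²203° = 0.6947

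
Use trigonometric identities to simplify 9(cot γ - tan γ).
9(cot γ - tan γ) = 9(2 cot(2γ)) (using Double angle)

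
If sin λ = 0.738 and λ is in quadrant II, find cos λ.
cos λ = -0.6748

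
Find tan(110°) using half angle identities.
tan(110°) = sin 220° / (1 + cos 220°) = -2.747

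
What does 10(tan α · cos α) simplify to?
10(tan α · cos α) = 10(sin α) (using Quotient identity)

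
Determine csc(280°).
csc(280°) = -1.015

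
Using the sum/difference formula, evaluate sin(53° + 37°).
sin(53° + 37°) = sin 53° cos 37° + cos 53° sin 37° = 1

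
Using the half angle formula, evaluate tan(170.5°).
tan(170.5°) = sin 341° / (1 + cos 341°) = -0.1673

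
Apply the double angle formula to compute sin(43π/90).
sin(43π/90) = 2 sin 43π/180 cos 43π/180 = 0.9976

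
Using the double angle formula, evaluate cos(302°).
cos(302°) = cos²151° - sin²151° = 0.5299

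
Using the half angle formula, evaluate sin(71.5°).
sin(71.5°) = √((1 - cos 143°)/2) = 0.9483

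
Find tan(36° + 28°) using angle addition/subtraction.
tan(36° + 28°) = (tan 36° + tan 28°)/(1 - tan 36° tan 28°) = 2.05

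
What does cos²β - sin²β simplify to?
cos²β - sin²β = cos(2β) (using Double angle)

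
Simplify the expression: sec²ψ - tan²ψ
sec²ψ - tan²ψ = 1 (using Pythagorean identity)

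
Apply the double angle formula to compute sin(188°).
sin(188°) = 2 sin 94° cos 94° = -0.1392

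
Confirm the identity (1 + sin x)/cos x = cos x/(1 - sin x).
LHS = (1 + sin x)(1 - sin x) / (cos x(1 - sin x)) = (1 - sin²x) / (cos x(1 - sin x)) = cos²x / (cos x(1 - sin x)) = cos x/(1 - sin x) = RHS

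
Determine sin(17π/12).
sin(17π/12) = -(√6+√2)/4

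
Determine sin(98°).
sin(98°) = 0.9903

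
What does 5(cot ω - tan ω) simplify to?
5(cot ω - tan ω) = 5(2 cot(2ω)) (using Double angle)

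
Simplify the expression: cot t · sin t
cot t · sin t = cos t (using Quotient identity)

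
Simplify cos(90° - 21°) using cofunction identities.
cos(90° - 21°) = sin(21°)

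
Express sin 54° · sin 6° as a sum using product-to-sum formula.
sin 54° sin 6° = (1/2)[cos(54°-6°) - cos(54°+6°)]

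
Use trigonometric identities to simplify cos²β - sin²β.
cos²β - sin²β = cos(2β) (using Double angle)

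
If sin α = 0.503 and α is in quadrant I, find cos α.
cos α = 0.8643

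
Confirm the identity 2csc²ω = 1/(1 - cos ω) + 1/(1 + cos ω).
RHS = [(1 + cos ω) + (1 - cos ω)] / [(1 - cos ω)(1 + cos ω)] = 2/(1 - cos²ω) = 2/sin²ω = 2csc²ω = LHS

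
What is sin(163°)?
sin(163°) = 0.2924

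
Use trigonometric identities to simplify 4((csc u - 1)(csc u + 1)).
4((csc u - 1)(csc u + 1)) = 4(cot²u) (using Diff. of squares)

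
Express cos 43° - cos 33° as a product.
cos 43° - cos 33° = -2 sin(38°) sin(5°)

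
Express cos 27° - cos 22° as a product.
cos 27° - cos 22° = -2 sin(24.5°) sin(2.5°)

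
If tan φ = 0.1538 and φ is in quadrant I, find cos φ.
cos φ = 0.9884 (using tan²φ + 1 = sec²φ)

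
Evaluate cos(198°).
cos(198°) = -0.9511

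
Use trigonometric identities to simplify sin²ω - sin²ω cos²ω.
sin²ω - sin²ω cos²ω = sin⁴ω (using Factoring)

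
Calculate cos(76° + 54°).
cos(76° + 54°) = cos 76° cos 54° - sin 76° sin 54° = -0.6428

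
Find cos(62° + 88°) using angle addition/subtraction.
cos(62° + 88°) = cos 62° cos 88° - sin 62° sin 88° = -√3/2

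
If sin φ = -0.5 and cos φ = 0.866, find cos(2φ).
cos(2φ) = cos²φ - sin²φ = 0.5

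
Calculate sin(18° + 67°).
sin(18° + 67°) = sin 18° cos 67° + cos 18° sin 67° = 0.9962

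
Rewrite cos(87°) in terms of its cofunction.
cos(87°) = sin(90° - 87°) = sin(3°)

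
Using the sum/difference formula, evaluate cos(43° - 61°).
cos(43° - 61°) = cos 43° cos 61° + sin 43° sin 61° = 0.9511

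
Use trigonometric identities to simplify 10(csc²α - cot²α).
10(csc²α - cot²α) = 10 (using Pythagorean identity)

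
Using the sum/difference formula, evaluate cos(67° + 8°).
cos(67° + 8°) = cos 67° cos 8° - sin 67° sin 8° = (√6-√2)/4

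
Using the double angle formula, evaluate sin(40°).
sin(40°) = 2 sin 20° cos 20° = 0.6428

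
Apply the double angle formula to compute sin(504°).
sin(504°) = 2 sin 252° cos 252° = 0.5878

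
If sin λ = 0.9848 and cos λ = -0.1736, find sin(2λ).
sin(2λ) = 2 sin λ cos λ = -0.3419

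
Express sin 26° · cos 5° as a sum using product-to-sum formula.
sin 26° cos 5° = (1/2)[sin(26°+5°) + sin(26°-5°)]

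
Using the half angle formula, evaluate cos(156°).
cos(156°) = -√((1 + cos 312°)/2) = -0.9135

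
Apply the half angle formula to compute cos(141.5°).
cos(141.5°) = -√((1 + cos 283°)/2) = -0.7826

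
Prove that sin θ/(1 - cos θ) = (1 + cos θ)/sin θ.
LHS = sin θ(1 + cos θ) / ((1 - cos θ)(1 + cos θ)) = sin θ(1 + cos θ) / (1 - cos²θ) = sin θ(1 + cos θ) / sin²θ = (1 + cos θ)/sin θ = RHS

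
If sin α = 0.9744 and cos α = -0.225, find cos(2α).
cos(2α) = cos²α - sin²α = -0.8988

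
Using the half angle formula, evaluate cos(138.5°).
cos(138.5°) = -√((1 + cos 277°)/2) = -0.749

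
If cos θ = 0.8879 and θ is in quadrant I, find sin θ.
sin θ = 0.46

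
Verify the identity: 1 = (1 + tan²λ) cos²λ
RHS = sec²λ · cos²λ = (1/cos²λ) · cos²λ = 1 = LHS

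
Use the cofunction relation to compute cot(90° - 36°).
cot(90° - 36°) = tan(36°) = 0.7265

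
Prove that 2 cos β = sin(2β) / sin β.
RHS = 2 sin β cos β / sin β = 2 cos β = LHS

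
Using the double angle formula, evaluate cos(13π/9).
cos(13π/9) = cos²13π/18 - sin²13π/18 = -0.1736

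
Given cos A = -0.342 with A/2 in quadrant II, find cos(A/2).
cos(A/2) = ±√((1 + cos A)/2); negative since A/2 ∈ QII, so cos(A/2) = -0.5736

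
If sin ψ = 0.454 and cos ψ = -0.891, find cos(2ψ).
cos(2ψ) = cos²ψ - sin²ψ = 0.5878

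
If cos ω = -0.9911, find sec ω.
sec ω = 1/cos ω = -1.009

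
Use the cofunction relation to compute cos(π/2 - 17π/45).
cos(π/2 - 17π/45) = sin(17π/45) = 0.9272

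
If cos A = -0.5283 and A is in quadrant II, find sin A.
sin A = 0.8491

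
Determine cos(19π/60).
cos(19π/60) = 0.5446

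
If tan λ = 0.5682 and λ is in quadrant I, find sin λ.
sin λ = 0.494 (using tan²λ + 1 = sec²λ)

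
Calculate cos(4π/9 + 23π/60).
cos(4π/9 + 23π/60) = cos 4π/9 cos 23π/60 - sin 4π/9 sin 23π/60 = -0.8572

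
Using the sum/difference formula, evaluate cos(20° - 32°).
cos(20° - 32°) = cos 20° cos 32° + sin 20° sin 32° = 0.9781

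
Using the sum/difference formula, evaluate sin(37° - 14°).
sin(37° - 14°) = sin 37° cos 14° - cos 37° sin 14° = 0.3907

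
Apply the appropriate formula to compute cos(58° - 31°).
cos(58° - 31°) = cos 58° cos 31° + sin 58° sin 31° = 0.891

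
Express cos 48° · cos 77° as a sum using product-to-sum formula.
cos 48° cos 77° = (1/2)[cos(48°-77°) + cos(48°+77°)]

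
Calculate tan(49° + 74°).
tan(49° + 74°) = (tan 49° + tan 74°)/(1 - tan 49° tan 74°) = -1.54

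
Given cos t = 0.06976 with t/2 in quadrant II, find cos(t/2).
cos(t/2) = ±√((1 + cos t)/2); negative since t/2 ∈ QII, so cos(t/2) = -0.7314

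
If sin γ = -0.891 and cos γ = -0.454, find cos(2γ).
cos(2γ) = cos²γ - sin²γ = -0.5878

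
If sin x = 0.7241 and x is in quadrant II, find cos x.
cos x = -0.6897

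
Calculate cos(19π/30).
cos(19π/30) = -0.4067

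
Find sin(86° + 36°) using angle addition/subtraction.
sin(86° + 36°) = sin 86° cos 36° + cos 86° sin 36° = 0.848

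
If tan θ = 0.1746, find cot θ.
cot θ = 1/tan θ = 5.727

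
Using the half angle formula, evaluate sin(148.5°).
sin(148.5°) = √((1 - cos 297°)/2) = 0.5225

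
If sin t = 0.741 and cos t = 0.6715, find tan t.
tan t = sin t / cos t = 1.103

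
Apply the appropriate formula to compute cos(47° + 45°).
cos(47° + 45°) = cos 47° cos 45° - sin 47° sin 45° = -0.0349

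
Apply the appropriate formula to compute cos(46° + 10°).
cos(46° + 10°) = cos 46° cos 10° - sin 46° sin 10° = 0.5592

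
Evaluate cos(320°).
cos(320°) = 0.766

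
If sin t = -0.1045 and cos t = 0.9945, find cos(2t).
cos(2t) = cos²t - sin²t = 0.9781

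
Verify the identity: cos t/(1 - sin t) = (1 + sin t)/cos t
RHS = (1 + sin t)(1 - sin t) / (cos t(1 - sin t)) = (1 - sin²t) / (cos t(1 - sin t)) = cos²t / (cos t(1 - sin t)) = cos t/(1 - sin t) = LHS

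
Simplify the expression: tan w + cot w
tan w + cot w = sec w csc w (using Quotient identities)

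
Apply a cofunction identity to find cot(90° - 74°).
cot(90° - 74°) = tan(74°) = 3.487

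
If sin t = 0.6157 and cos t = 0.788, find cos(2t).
cos(2t) = cos²t - sin²t = 0.2419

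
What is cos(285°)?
cos(285°) = (√6-√2)/4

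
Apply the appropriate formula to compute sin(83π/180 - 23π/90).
sin(83π/180 - 23π/90) = sin 83π/180 cos 23π/90 - cos 83π/180 sin 23π/90 = 0.6018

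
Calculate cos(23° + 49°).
cos(23° + 49°) = cos 23° cos 49° - sin 23° sin 49° = 0.309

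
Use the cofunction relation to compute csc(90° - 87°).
csc(90° - 87°) = sec(87°) = 19.11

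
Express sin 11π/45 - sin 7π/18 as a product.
sin 11π/45 - sin 7π/18 = 2 cos(19π/60) sin(-13π/180)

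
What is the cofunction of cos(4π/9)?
cos(4π/9) = sin(π/2 - 4π/9) = sin(π/18)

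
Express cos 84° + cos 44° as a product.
cos 84° + cos 44° = 2 cos(64°) cos(20°)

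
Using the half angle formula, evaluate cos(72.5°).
cos(72.5°) = √((1 + cos 145°)/2) = 0.3007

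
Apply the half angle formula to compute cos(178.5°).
cos(178.5°) = -√((1 + cos 357°)/2) = -0.9997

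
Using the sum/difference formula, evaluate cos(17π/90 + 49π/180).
cos(17π/90 + 49π/180) = cos 17π/90 cos 49π/180 - sin 17π/90 sin 49π/180 = 0.1219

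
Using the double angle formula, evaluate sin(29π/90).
sin(29π/90) = 2 sin 29π/180 cos 29π/180 = 0.848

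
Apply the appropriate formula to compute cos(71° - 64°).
cos(71° - 64°) = cos 71° cos 64° + sin 71° sin 64° = 0.9925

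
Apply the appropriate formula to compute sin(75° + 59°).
sin(75° + 59°) = sin 75° cos 59° + cos 75° sin 59° = 0.7193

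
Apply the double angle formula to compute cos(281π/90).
cos(281π/90) = cos²281π/180 - sin²281π/180 = -0.9272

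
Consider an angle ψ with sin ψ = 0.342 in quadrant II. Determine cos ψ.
cos ψ = ±√(1 - sin²ψ) = -0.9397 (negative in QII)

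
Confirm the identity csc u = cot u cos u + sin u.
RHS = cos²u/sin u + sin u = (cos²u + sin²u)/sin u = 1/sin u = csc u = LHS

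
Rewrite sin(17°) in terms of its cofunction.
sin(17°) = cos(90° - 17°) = cos(73°)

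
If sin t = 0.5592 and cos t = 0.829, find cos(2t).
cos(2t) = cos²t - sin²t = 0.3745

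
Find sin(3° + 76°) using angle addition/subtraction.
sin(3° + 76°) = sin 3° cos 76° + cos 3° sin 76° = 0.9816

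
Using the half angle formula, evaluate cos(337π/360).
cos(337π/360) = -√((1 + cos 337π/180)/2) = -0.9799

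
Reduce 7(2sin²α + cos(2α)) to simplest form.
7(2sin²α + cos(2α)) = 7 (using Double angle)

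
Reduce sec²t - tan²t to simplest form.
sec²t - tan²t = 1 (using Pythagorean identity)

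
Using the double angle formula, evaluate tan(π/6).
tan(π/6) = 2 tan π/12 / (1 - tan²π/12) = √3/3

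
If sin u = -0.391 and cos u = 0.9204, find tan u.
tan u = sin u / cos u = -0.4248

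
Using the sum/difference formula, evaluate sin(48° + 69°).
sin(48° + 69°) = sin 48° cos 69° + cos 48° sin 69° = 0.891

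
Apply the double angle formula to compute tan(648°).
tan(648°) = 2 tan 324° / (1 - tan²324°) = -3.078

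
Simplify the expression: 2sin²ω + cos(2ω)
2sin²ω + cos(2ω) = 1 (using Double angle)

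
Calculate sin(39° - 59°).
sin(39° - 59°) = sin 39° cos 59° - cos 39° sin 59° = -0.342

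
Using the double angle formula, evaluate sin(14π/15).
sin(14π/15) = 2 sin 7π/15 cos 7π/15 = 0.2079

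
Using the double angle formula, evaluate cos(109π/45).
cos(109π/45) = cos²109π/90 - sin²109π/90 = 0.2419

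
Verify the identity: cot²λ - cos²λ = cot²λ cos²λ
LHS = cos²λ/sin²λ - cos²λ = cos²λ(1/sin²λ - 1) = cos²λ · (1 - sin²λ)/sin²λ = cos²λ · cos²λ/sin²λ = cos²λ · cot²λ = RHS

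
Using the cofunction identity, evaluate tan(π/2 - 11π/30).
tan(π/2 - 11π/30) = cot(11π/30) = 0.4452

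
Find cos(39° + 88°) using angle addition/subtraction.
cos(39° + 88°) = cos 39° cos 88° - sin 39° sin 88° = -0.6018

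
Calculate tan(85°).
tan(85°) = 11.43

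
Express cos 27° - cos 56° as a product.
cos 27° - cos 56° = -2 sin(41.5°) sin(-14.5°)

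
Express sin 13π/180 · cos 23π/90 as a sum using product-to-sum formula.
sin 13π/180 cos 23π/90 = (1/2)[sin(13π/180+23π/90) + sin(13π/180-23π/90)]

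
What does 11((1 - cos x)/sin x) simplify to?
11((1 - cos x)/sin x) = 11(tan(x/2)) (using Half angle)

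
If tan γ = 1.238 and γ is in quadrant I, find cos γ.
cos γ = 0.6284 (using tan²γ + 1 = sec²γ)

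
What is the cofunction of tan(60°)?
tan(60°) = cot(90° - 60°) = cot(30°)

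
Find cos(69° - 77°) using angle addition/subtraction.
cos(69° - 77°) = cos 69° cos 77° + sin 69° sin 77° = 0.9903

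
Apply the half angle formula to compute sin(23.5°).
sin(23.5°) = √((1 - cos 47°)/2) = 0.3987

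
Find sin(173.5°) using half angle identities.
sin(173.5°) = √((1 - cos 347°)/2) = 0.1132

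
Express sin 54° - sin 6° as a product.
sin 54° - sin 6° = 2 cos(30°) sin(24°)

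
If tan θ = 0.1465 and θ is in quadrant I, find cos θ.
cos θ = 0.9894 (using tan²θ + 1 = sec²θ)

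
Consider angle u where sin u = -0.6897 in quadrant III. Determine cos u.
cos u = ±√(1 - sin²u) = -0.7241 (negative in QIII)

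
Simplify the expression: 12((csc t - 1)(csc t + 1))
12((csc t - 1)(csc t + 1)) = 12(cot²t) (using Diff. of squares)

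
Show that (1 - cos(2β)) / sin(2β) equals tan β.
LHS = 2sin²β / (2 sin β cos β) = sin β/cos β = tan β = RHS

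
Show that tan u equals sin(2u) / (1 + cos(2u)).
RHS = 2 sin u cos u / (2cos²u) = sin u/cos u = tan u = LHS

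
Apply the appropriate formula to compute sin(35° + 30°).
sin(35° + 30°) = sin 35° cos 30° + cos 35° sin 30° = 0.9063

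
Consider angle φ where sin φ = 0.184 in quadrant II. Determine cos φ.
cos φ = ±√(1 - sin²φ) = -0.9829 (negative in QII)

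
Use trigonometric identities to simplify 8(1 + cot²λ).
8(1 + cot²λ) = 8(csc²λ) (using Pythagorean identity)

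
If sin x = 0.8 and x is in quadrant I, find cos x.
cos x = 0.6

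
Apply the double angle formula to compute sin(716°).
sin(716°) = 2 sin 358° cos 358° = -0.06976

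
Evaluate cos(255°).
cos(255°) = -(√6-√2)/4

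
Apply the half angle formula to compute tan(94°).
tan(94°) = sin 188° / (1 + cos 188°) = -14.3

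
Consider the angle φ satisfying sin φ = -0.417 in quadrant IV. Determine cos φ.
cos φ = √(1 - sin²φ) = 0.9089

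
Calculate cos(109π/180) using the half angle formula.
cos(109π/180) = -√((1 + cos 109π/90)/2) = -0.3256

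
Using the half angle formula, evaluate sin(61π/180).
sin(61π/180) = √((1 - cos 61π/90)/2) = 0.8746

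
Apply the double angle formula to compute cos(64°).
cos(64°) = 1 - 2sin²32° = 0.4384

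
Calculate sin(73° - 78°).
sin(73° - 78°) = sin 73° cos 78° - cos 73° sin 78° = -0.08716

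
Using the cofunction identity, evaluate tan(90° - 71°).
tan(90° - 71°) = cot(71°) = 0.3443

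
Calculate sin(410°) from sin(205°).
sin(410°) = 2 sin 205° cos 205° = 0.766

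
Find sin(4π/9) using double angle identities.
sin(4π/9) = 2 sin 2π/9 cos 2π/9 = 0.9848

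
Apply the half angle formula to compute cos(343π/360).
cos(343π/360) = -√((1 + cos 343π/180)/2) = -0.989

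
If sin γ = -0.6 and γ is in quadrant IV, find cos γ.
cos γ = 0.8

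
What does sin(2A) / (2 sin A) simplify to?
sin(2A) / (2 sin A) = cos A (using Double angle)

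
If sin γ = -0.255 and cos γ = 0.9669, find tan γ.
tan γ = sin γ / cos γ = -0.2637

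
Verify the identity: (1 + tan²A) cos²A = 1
LHS = sec²A · cos²A = (1/cos²A) · cos²A = 1 = RHS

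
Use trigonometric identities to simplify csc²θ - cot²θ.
csc²θ - cot²θ = 1 (using Pythagorean identity)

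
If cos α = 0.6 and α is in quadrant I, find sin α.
sin α = 0.8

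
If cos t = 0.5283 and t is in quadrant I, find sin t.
sin t = 0.8491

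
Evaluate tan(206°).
tan(206°) = 0.4877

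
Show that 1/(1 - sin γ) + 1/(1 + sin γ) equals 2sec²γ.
LHS = [(1 + sin γ) + (1 - sin γ)] / [(1 - sin γ)(1 + sin γ)] = 2/(1 - sin²γ) = 2/cos²γ = 2sec²γ = RHS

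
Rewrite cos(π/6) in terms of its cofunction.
cos(π/6) = sin(π/2 - π/6) = sin(π/3)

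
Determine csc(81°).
csc(81°) = 1.012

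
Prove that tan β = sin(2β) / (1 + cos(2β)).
RHS = 2 sin β cos β / (2cos²β) = sin β/cos β = tan β = LHS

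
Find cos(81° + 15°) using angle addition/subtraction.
cos(81° + 15°) = cos 81° cos 15° - sin 81° sin 15° = -0.1045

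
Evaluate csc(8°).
csc(8°) = 7.185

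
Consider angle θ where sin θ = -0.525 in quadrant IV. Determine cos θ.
cos θ = √(1 - sin²θ) = 0.8511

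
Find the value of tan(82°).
tan(82°) = 7.115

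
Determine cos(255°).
cos(255°) = -(√6-√2)/4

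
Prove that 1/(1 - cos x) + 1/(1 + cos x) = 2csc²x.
LHS = [(1 + cos x) + (1 - cos x)] / [(1 - cos x)(1 + cos x)] = 2/(1 - cos²x) = 2/sin²x = 2csc²x = RHS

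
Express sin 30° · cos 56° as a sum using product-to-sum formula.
sin 30° cos 56° = (1/2)[sin(30°+56°) + sin(30°-56°)]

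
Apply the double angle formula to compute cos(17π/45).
cos(17π/45) = cos²17π/90 - sin²17π/90 = 0.3746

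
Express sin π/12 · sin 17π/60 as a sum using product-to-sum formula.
sin π/12 sin 17π/60 = (1/2)[cos(π/12-17π/60) - cos(π/12+17π/60)]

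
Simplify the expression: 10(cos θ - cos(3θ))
10(cos θ - cos(3θ)) = 10(2 sin(2θ) sin θ) (using Sum-to-product)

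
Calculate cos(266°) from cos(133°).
cos(266°) = cos²133° - sin²133° = -0.06976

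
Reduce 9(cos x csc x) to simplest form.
9(cos x csc x) = 9(cot x) (using Reciprocal + quotient)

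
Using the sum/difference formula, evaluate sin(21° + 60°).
sin(21° + 60°) = sin 21° cos 60° + cos 21° sin 60° = 0.9877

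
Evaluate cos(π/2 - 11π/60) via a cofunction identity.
cos(π/2 - 11π/60) = sin(11π/60) = 0.5446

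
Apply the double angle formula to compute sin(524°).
sin(524°) = 2 sin 262° cos 262° = 0.2756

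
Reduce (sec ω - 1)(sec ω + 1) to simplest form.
(sec ω - 1)(sec ω + 1) = tan²ω (using Diff. of squares)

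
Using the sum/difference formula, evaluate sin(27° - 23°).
sin(27° - 23°) = sin 27° cos 23° - cos 27° sin 23° = 0.06976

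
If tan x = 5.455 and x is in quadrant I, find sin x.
sin x = 0.9836 (using tan²x + 1 = sec²x)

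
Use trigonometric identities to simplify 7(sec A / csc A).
7(sec A / csc A) = 7(tan A) (using Reciprocal identities)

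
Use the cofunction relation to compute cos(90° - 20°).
cos(90° - 20°) = sin(20°) = 0.342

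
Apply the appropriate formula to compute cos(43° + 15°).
cos(43° + 15°) = cos 43° cos 15° - sin 43° sin 15° = 0.5299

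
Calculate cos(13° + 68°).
cos(13° + 68°) = cos 13° cos 68° - sin 13° sin 68° = 0.1564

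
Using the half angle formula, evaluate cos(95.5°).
cos(95.5°) = -√((1 + cos 191°)/2) = -0.09585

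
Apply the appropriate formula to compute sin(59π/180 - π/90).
sin(59π/180 - π/90) = sin 59π/180 cos π/90 - cos 59π/180 sin π/90 = 0.8387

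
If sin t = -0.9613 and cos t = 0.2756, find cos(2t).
cos(2t) = cos²t - sin²t = -0.8481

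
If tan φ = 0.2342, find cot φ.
cot φ = 1/tan φ = 4.27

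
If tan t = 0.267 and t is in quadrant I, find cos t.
cos t = 0.9662 (using tan²t + 1 = sec²t)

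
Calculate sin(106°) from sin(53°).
sin(106°) = 2 sin 53° cos 53° = 0.9613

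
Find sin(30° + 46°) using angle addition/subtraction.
sin(30° + 46°) = sin 30° cos 46° + cos 30° sin 46° = 0.9703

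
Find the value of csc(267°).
csc(267°) = -1.001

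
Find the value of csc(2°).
csc(2°) = 28.65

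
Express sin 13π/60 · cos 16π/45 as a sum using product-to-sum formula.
sin 13π/60 cos 16π/45 = (1/2)[sin(13π/60+16π/45) + sin(13π/60-16π/45)]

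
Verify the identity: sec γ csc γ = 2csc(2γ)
RHS = 2/sin(2γ) = 2/(2 sin γ cos γ) = 1/(sin γ cos γ) = (1/cos γ)(1/sin γ) = sec γ csc γ = LHS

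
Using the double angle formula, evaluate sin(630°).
sin(630°) = 2 sin 315° cos 315° = -1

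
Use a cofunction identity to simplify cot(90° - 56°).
cot(90° - 56°) = tan(56°)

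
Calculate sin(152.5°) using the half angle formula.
sin(152.5°) = √((1 - cos 305°)/2) = 0.4617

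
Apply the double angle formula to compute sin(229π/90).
sin(229π/90) = 2 sin 229π/180 cos 229π/180 = 0.9903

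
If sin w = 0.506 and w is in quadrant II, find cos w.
cos w = -0.8625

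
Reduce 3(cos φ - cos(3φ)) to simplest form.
3(cos φ - cos(3φ)) = 3(2 sin(2φ) sin φ) (using Sum-to-product)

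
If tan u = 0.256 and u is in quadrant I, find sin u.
sin u = 0.248 (using tan²u + 1 = sec²u)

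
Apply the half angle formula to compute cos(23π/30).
cos(23π/30) = -√((1 + cos 23π/15)/2) = -0.7431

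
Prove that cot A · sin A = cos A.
LHS = (cos A/sin A) · sin A = cos A = RHS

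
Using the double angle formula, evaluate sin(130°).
sin(130°) = 2 sin 65° cos 65° = 0.766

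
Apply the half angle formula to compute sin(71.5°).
sin(71.5°) = √((1 - cos 143°)/2) = 0.9483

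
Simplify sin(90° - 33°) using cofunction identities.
sin(90° - 33°) = cos(33°)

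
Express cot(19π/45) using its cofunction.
cot(19π/45) = tan(π/2 - 19π/45) = tan(7π/90)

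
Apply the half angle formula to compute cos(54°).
cos(54°) = √((1 + cos 108°)/2) = 0.5878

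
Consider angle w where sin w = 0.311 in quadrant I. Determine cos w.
cos w = √(1 - sin²w) = 0.9504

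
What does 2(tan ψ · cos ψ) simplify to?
2(tan ψ · cos ψ) = 2(sin ψ) (using Quotient identity)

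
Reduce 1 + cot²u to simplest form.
1 + cot²u = csc²u (using Pythagorean identity)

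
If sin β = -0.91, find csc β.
csc β = 1/sin β = -1.099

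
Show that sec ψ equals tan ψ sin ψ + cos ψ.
RHS = sin²ψ/cos ψ + cos ψ = (sin²ψ + cos²ψ)/cos ψ = 1/cos ψ = sec ψ = LHS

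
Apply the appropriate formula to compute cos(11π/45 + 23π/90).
cos(11π/45 + 23π/90) = cos 11π/45 cos 23π/90 - sin 11π/45 sin 23π/90 = 0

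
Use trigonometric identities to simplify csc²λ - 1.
csc²λ - 1 = cot²λ (using Pythagorean identity)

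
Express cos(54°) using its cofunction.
cos(54°) = sin(90° - 54°) = sin(36°)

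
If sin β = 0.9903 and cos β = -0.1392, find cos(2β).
cos(2β) = cos²β - sin²β = -0.9613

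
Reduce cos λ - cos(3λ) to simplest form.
cos λ - cos(3λ) = 2 sin(2λ) sin λ (using Sum-to-product)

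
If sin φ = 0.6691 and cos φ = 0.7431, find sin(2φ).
sin(2φ) = 2 sin φ cos φ = 0.9944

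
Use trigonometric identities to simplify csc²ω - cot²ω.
csc²ω - cot²ω = 1 (using Pythagorean identity)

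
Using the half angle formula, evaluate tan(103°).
tan(103°) = sin 206° / (1 + cos 206°) = -4.331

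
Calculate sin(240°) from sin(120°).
sin(240°) = 2 sin 120° cos 120° = -√3/2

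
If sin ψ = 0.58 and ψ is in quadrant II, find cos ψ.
cos ψ = -0.8146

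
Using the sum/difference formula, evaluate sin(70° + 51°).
sin(70° + 51°) = sin 70° cos 51° + cos 70° sin 51° = 0.8572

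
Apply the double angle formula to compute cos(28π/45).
cos(28π/45) = cos²14π/45 - sin²14π/45 = -0.3746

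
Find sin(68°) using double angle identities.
sin(68°) = 2 sin 34° cos 34° = 0.9272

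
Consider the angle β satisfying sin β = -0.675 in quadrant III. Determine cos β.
cos β = ±√(1 - sin²β) = -0.7378 (negative in QIII)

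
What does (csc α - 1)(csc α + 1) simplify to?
(csc α - 1)(csc α + 1) = cot²α (using Diff. of squares)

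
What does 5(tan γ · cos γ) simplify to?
5(tan γ · cos γ) = 5(sin γ) (using Quotient identity)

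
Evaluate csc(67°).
csc(67°) = 1.086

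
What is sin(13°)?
sin(13°) = 0.225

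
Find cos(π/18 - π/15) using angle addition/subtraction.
cos(π/18 - π/15) = cos π/18 cos π/15 + sin π/18 sin π/15 = 0.9994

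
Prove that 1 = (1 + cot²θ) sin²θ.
RHS = csc²θ · sin²θ = (1/sin²θ) · sin²θ = 1 = LHS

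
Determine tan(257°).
tan(257°) = 4.331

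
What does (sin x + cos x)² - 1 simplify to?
(sin x + cos x)² - 1 = sin(2x) (using Pythagorean + double angle)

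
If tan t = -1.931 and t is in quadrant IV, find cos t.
cos t = 0.4599 (using tan²t + 1 = sec²t)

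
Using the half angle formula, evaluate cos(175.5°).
cos(175.5°) = -√((1 + cos 351°)/2) = -0.9969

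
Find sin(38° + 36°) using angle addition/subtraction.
sin(38° + 36°) = sin 38° cos 36° + cos 38° sin 36° = 0.9613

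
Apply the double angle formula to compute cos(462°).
cos(462°) = cos²231° - sin²231° = -0.2079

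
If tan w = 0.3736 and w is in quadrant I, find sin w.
sin w = 0.35 (using tan²w + 1 = sec²w)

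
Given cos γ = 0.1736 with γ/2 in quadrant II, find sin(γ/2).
sin(γ/2) = ±√((1 - cos γ)/2); positive since γ/2 ∈ QII, so sin(γ/2) = 0.6428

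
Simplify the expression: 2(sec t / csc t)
2(sec t / csc t) = 2(tan t) (using Reciprocal identities)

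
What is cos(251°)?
cos(251°) = -0.3256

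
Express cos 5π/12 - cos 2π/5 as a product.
cos 5π/12 - cos 2π/5 = -2 sin(49π/120) sin(π/120)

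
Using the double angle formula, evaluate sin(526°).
sin(526°) = 2 sin 263° cos 263° = 0.2419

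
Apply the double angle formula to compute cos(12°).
cos(12°) = cos²6° - sin²6° = 0.9781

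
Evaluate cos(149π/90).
cos(149π/90) = 0.4695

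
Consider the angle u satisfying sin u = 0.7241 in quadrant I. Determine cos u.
cos u = √(1 - sin²u) = 0.6897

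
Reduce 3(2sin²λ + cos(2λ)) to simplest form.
3(2sin²λ + cos(2λ)) = 3 (using Double angle)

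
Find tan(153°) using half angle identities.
tan(153°) = sin 306° / (1 + cos 306°) = -0.5095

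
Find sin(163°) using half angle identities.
sin(163°) = √((1 - cos 326°)/2) = 0.2924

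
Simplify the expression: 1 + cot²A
1 + cot²A = csc²A (using Pythagorean identity)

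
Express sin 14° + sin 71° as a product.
sin 14° + sin 71° = 2 sin(42.5°) cos(-28.5°)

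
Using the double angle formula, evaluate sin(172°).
sin(172°) = 2 sin 86° cos 86° = 0.1392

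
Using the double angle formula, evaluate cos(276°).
cos(276°) = 1 - 2sin²138° = 0.1045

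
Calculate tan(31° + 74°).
tan(31° + 74°) = (tan 31° + tan 74°)/(1 - tan 31° tan 74°) = -(2+√3)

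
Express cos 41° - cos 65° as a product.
cos 41° - cos 65° = -2 sin(53°) sin(-12°)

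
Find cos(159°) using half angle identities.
cos(159°) = -√((1 + cos 318°)/2) = -0.9336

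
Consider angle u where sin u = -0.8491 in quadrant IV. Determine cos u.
cos u = √(1 - sin²u) = 0.5282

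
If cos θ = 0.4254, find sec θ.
sec θ = 1/cos θ = 2.351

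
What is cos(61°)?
cos(61°) = 0.4848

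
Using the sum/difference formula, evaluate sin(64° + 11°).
sin(64° + 11°) = sin 64° cos 11° + cos 64° sin 11° = (√6+√2)/4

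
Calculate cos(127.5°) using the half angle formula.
cos(127.5°) = -√((1 + cos 255°)/2) = -0.6088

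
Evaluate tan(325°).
tan(325°) = -0.7002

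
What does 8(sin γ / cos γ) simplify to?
8(sin γ / cos γ) = 8(tan γ) (using Quotient identity)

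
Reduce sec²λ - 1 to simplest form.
sec²λ - 1 = tan²λ (using Pythagorean identity)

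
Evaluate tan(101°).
tan(101°) = -5.145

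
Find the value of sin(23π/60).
sin(23π/60) = 0.9336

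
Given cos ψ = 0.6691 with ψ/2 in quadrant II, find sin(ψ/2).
sin(ψ/2) = ±√((1 - cos ψ)/2); positive since ψ/2 ∈ QII, so sin(ψ/2) = 0.4068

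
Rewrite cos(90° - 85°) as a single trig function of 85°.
cos(90° - 85°) = sin(85°)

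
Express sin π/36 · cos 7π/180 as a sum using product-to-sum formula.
sin π/36 cos 7π/180 = (1/2)[sin(π/36+7π/180) + sin(π/36-7π/180)]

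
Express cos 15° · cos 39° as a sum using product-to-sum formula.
cos 15° cos 39° = (1/2)[cos(15°-39°) + cos(15°+39°)]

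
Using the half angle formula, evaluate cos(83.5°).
cos(83.5°) = √((1 + cos 167°)/2) = 0.1132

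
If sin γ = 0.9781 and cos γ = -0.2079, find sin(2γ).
sin(2γ) = 2 sin γ cos γ = -0.4067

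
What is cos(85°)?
cos(85°) = 0.08716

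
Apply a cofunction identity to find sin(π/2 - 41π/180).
sin(π/2 - 41π/180) = cos(41π/180) = 0.7547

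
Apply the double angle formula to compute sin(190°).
sin(190°) = 2 sin 95° cos 95° = -0.1736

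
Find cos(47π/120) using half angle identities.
cos(47π/120) = √((1 + cos 47π/60)/2) = 0.3338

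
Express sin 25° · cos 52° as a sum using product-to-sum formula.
sin 25° cos 52° = (1/2)[sin(25°+52°) + sin(25°-52°)]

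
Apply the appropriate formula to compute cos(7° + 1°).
cos(7° + 1°) = cos 7° cos 1° - sin 7° sin 1° = 0.9903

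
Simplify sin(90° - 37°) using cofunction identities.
sin(90° - 37°) = cos(37°)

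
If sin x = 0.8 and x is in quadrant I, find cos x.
cos x = 0.6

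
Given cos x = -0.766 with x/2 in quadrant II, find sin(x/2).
sin(x/2) = ±√((1 - cos x)/2); positive since x/2 ∈ QII, so sin(x/2) = 0.9397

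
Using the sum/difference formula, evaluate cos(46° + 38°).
cos(46° + 38°) = cos 46° cos 38° - sin 46° sin 38° = 0.1045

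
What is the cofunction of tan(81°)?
tan(81°) = cot(90° - 81°) = cot(9°)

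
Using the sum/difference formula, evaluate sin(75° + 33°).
sin(75° + 33°) = sin 75° cos 33° + cos 75° sin 33° = 0.9511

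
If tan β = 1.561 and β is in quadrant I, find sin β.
sin β = 0.842 (using tan²β + 1 = sec²β)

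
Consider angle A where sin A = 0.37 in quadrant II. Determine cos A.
cos A = ±√(1 - sin²A) = -0.929 (negative in QII)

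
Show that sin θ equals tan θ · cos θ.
RHS = (sin θ/cos θ) · cos θ = sin θ = LHS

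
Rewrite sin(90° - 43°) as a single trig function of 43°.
sin(90° - 43°) = cos(43°)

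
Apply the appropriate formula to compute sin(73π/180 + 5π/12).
sin(73π/180 + 5π/12) = sin 73π/180 cos 5π/12 + cos 73π/180 sin 5π/12 = 0.5299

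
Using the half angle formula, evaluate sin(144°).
sin(144°) = √((1 - cos 288°)/2) = 0.5878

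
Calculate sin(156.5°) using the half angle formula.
sin(156.5°) = √((1 - cos 313°)/2) = 0.3987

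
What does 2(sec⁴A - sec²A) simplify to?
2(sec⁴A - sec²A) = 2(tan⁴A + tan²A) (using Pythagorean)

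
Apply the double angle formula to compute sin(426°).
sin(426°) = 2 sin 213° cos 213° = 0.9135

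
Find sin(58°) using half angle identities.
sin(58°) = √((1 - cos 116°)/2) = 0.848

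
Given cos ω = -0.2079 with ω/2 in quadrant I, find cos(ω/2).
cos(ω/2) = ±√((1 + cos ω)/2); positive since ω/2 ∈ QI, so cos(ω/2) = 0.6293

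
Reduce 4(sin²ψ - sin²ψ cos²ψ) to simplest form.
4(sin²ψ - sin²ψ cos²ψ) = 4(sin⁴ψ) (using Factoring)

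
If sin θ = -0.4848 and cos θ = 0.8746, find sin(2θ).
sin(2θ) = 2 sin θ cos θ = -0.848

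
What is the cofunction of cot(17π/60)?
cot(17π/60) = tan(π/2 - 17π/60) = tan(13π/60)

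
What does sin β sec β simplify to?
sin β sec β = tan β (using Reciprocal + quotient)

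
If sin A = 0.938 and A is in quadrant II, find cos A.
cos A = -0.3466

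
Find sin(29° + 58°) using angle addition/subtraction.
sin(29° + 58°) = sin 29° cos 58° + cos 29° sin 58° = 0.9986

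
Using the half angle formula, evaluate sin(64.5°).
sin(64.5°) = √((1 - cos 129°)/2) = 0.9026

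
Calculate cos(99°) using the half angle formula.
cos(99°) = -√((1 + cos 198°)/2) = -0.1564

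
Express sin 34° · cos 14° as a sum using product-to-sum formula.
sin 34° cos 14° = (1/2)[sin(34°+14°) + sin(34°-14°)]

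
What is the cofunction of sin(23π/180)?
sin(23π/180) = cos(π/2 - 23π/180) = cos(67π/180)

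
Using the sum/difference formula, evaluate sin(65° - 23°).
sin(65° - 23°) = sin 65° cos 23° - cos 65° sin 23° = 0.6691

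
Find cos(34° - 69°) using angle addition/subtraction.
cos(34° - 69°) = cos 34° cos 69° + sin 34° sin 69° = 0.8192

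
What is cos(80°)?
cos(80°) = 0.1736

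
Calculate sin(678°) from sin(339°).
sin(678°) = 2 sin 339° cos 339° = -0.6691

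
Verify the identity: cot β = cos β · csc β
RHS = cos β · (1/sin β) = cos β/sin β = cot β = LHS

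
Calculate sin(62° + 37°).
sin(62° + 37°) = sin 62° cos 37° + cos 62° sin 37° = 0.9877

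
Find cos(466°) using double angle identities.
cos(466°) = cos²233° - sin²233° = -0.2756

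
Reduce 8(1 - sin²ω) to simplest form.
8(1 - sin²ω) = 8(cos²ω) (using Pythagorean identity)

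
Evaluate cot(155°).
cot(155°) = -2.145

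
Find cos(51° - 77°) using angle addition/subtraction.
cos(51° - 77°) = cos 51° cos 77° + sin 51° sin 77° = 0.8988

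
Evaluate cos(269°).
cos(269°) = -0.01745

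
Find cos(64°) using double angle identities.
cos(64°) = cos²32° - sin²32° = 0.4384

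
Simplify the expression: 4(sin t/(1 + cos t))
4(sin t/(1 + cos t)) = 4(tan(t/2)) (using Half angle)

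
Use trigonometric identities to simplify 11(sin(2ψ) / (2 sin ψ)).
11(sin(2ψ) / (2 sin ψ)) = 11(cos ψ) (using Double angle)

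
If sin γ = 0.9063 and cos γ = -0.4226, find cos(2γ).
cos(2γ) = cos²γ - sin²γ = -0.6428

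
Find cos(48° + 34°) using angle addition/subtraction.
cos(48° + 34°) = cos 48° cos 34° - sin 48° sin 34° = 0.1392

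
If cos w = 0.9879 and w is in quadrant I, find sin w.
sin w = 0.1551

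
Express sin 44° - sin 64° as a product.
sin 44° - sin 64° = 2 cos(54°) sin(-10°)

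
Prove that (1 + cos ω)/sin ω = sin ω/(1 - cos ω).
RHS = sin ω(1 + cos ω) / ((1 - cos ω)(1 + cos ω)) = sin ω(1 + cos ω) / (1 - cos²ω) = sin ω(1 + cos ω) / sin²ω = (1 + cos ω)/sin ω = LHS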